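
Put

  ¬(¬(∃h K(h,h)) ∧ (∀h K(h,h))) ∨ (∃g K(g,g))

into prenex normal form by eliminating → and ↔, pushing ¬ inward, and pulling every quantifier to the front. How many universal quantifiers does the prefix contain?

0

Push ¬ through the quantifiers and connectives to reach negation normal form:
  (∃h K(h,h)) ∨ (∃h ¬K(h,h)) ∨ (∃g K(g,g))
Give each quantifier a distinct variable: h↦z1.
  (∃h K(h,h)) ∨ (∃z1 ¬K(z1,z1)) ∨ (∃g K(g,g))
Pull the quantifiers to the front (each side's bound variable is not free in the other side):
  ∃h ∃z1 ∃g (K(h,h) ∨ ¬K(z1,z1) ∨ K(g,g))
The prefix is ∃h ∃z1 ∃g: 0 universal, 3 existential.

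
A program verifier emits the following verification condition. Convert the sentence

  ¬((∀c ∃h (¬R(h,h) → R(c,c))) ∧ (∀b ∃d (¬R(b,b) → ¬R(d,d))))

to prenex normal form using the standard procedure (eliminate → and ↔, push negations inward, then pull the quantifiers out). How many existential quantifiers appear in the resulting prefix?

2

First replace A → B with ¬A ∨ B.
  ¬((∀c ∃h (¬¬R(h,h) ∨ R(c,c))) ∧ (∀b ∃d (¬¬R(b,b) ∨ ¬R(d,d))))
Push ¬ through the quantifiers and connectives to reach negation normal form:
  (∃c ∀h (¬R(h,h) ∧ ¬R(c,c))) ∨ (∃b ∀d (¬R(b,b) ∧ R(d,d)))
Extract every quantifier outward, since the variables are now distinct and don't occur free across branches:
  ∃c ∀h ∃b ∀d (¬R(h,h) ∧ ¬R(c,c) ∨ ¬R(b,b) ∧ R(d,d))
The prefix is ∃c ∀h ∃b ∀d: 2 universal, 2 existential.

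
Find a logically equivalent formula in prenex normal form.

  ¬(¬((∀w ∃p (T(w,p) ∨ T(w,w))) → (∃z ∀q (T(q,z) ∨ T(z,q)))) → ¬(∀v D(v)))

∀w ∃p ∀z ∃q ∀v ((T(w,p) ∨ T(w,w)) ∧ ¬T(q,z) ∧ ¬T(z,q) ∧ D(v))

Eliminate → and ↔ using ¬ and ∨.
  ¬(¬¬(¬(∀w ∃p (T(w,p) ∨ T(w,w))) ∨ (∃z ∀q (T(q,z) ∨ T(z,q)))) ∨ ¬(∀v D(v)))
Drive negations inward (¬∀x A ≡ ∃x ¬A, ¬∃x A ≡ ∀x ¬A, De Morgan for ∧/∨):
  (∀w ∃p (T(w,p) ∨ T(w,w))) ∧ (∀z ∃q (¬T(q,z) ∧ ¬T(z,q))) ∧ (∀v D(v))
Pull the quantifiers to the front (each side's bound variable is not free in the other side):
  ∀w ∃p ∀z ∃q ∀v ((T(w,p) ∨ T(w,w)) ∧ ¬T(q,z) ∧ ¬T(z,q) ∧ D(v))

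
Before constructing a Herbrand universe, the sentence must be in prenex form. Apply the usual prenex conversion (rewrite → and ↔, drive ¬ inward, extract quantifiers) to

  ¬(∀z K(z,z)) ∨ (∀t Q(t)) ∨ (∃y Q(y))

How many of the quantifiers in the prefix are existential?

2

Move each ¬ inward, flipping quantifiers it crosses:
  (∃z ¬K(z,z)) ∨ (∀t Q(t)) ∨ (∃y Q(y))
All bound variables are already distinct, so no renaming is needed.
Pull the quantifiers to the front (each side's bound variable is not free in the other side):
  ∃z ∀t ∃y (¬K(z,z) ∨ Q(t) ∨ Q(y))
The prefix is ∃z ∀t ∃y: 1 universal, 2 existential.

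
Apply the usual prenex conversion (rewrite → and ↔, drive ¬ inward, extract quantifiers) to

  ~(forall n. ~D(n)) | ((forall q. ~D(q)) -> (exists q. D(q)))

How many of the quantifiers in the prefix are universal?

Eliminate → and ↔ using ¬ and ∨.
  ~(forall n. ~D(n)) | ~(forall q. ~D(q)) | (exists q. D(q))
Push ¬ through the quantifiers and connectives to reach negation normal form:
  (exists n. D(n)) | (exists q. D(q)) | (exists q. D(q))
Give each quantifier a distinct variable: q↦u.
  (exists n. D(n)) | (exists q. D(q)) | (exists u. D(u))
Pull the quantifiers to the front (each side's bound variable is not free in the other side):
  exists n. exists q. exists u. (D(n) | D(q) | D(u))
The prefix is exists n exists q exists u: 0 universal, 3 existential.

0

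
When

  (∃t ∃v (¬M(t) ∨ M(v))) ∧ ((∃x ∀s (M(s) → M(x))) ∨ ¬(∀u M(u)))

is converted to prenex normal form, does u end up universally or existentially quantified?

Rewrite implications/biconditionals: A → B as ¬A ∨ B.
  (∃t ∃v (¬M(t) ∨ M(v))) ∧ ((∃x ∀s (¬M(s) ∨ M(x))) ∨ ¬(∀u M(u)))
Move each ¬ inward, flipping quantifiers it crosses:
  (∃t ∃v (¬M(t) ∨ M(v))) ∧ ((∃x ∀s (¬M(s) ∨ M(x))) ∨ (∃u ¬M(u)))
All bound variables are already distinct, so no renaming is needed.
Extract every quantifier outward, since the variables are now distinct and don't occur free across branches:
  ∃t ∃v ∃x ∀s ∃u ((¬M(t) ∨ M(v)) ∧ (¬M(s) ∨ M(x) ∨ ¬M(u)))
The quantifier ∀u sits under an odd number of negations (counting the antecedent side of each →), so it flips to ∃u.

existential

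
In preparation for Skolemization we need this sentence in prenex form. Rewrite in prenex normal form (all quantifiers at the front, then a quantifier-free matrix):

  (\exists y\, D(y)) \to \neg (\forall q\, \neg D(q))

First replace A → B with ¬A ∨ B.
  \neg (\exists y\, D(y)) \lor \neg (\forall q\, \neg D(q))
Push ¬ through the quantifiers and connectives to reach negation normal form:
  (\forall y\, \neg D(y)) \lor (\exists q\, D(q))
All bound variables are already distinct, so no renaming is needed.
Pull the quantifiers to the front (each side's bound variable is not free in the other side):
  \forall y\, \exists q\, (\neg D(y) \lor D(q))

\forall y\, \exists q\, (\neg D(y) \lor D(q))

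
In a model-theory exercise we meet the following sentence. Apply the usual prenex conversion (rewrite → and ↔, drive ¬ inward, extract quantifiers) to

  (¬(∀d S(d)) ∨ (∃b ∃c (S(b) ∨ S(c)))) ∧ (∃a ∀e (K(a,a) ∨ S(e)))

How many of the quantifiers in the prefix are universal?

1

Move each ¬ inward, flipping quantifiers it crosses:
  ((∃d ¬S(d)) ∨ (∃b ∃c (S(b) ∨ S(c)))) ∧ (∃a ∀e (K(a,a) ∨ S(e)))
All bound variables are already distinct, so no renaming is needed.
Extract every quantifier outward, since the variables are now distinct and don't occur free across branches:
  ∃d ∃b ∃c ∃a ∀e ((¬S(d) ∨ S(b) ∨ S(c)) ∧ (K(a,a) ∨ S(e)))
The prefix is ∃d ∃b ∃c ∃a ∀e: 1 universal, 4 existential.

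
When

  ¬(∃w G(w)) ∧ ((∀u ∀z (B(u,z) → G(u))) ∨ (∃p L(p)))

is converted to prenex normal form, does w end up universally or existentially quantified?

Eliminate → and ↔ using ¬ and ∨.
  ¬(∃w G(w)) ∧ ((∀u ∀z (¬B(u,z) ∨ G(u))) ∨ (∃p L(p)))
Drive negations inward (¬∀x A ≡ ∃x ¬A, ¬∃x A ≡ ∀x ¬A, De Morgan for ∧/∨):
  (∀w ¬G(w)) ∧ ((∀u ∀z (¬B(u,z) ∨ G(u))) ∨ (∃p L(p)))
All bound variables are already distinct, so no renaming is needed.
Pull the quantifiers to the front (each side's bound variable is not free in the other side):
  ∀w ∀u ∀z ∃p (¬G(w) ∧ (¬B(u,z) ∨ G(u) ∨ L(p)))
The quantifier ∃w sits under an odd number of negations (counting the antecedent side of each →), so it flips to ∀w.

universal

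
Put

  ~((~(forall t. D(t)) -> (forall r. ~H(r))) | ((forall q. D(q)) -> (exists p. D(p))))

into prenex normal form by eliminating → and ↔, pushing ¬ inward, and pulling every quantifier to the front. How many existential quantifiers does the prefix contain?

2

First replace A → B with ¬A ∨ B.
  ~(~~(forall t. D(t)) | (forall r. ~H(r)) | ~(forall q. D(q)) | (exists p. D(p)))
Move each ¬ inward, flipping quantifiers it crosses:
  (exists t. ~D(t)) & (exists r. H(r)) & (forall q. D(q)) & (forall p. ~D(p))
All bound variables are already distinct, so no renaming is needed.
Pull the quantifiers to the front (each side's bound variable is not free in the other side):
  exists t. exists r. forall q. forall p. (~D(t) & H(r) & D(q) & ~D(p))
The prefix is exists t exists r forall q forall p: 2 universal, 2 existential.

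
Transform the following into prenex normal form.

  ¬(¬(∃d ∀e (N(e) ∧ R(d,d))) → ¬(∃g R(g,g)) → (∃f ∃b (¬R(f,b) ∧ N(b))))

Eliminate → and ↔ using ¬ and ∨.
  ¬(¬¬(∃d ∀e (N(e) ∧ R(d,d))) ∨ ¬¬(∃g R(g,g)) ∨ (∃f ∃b (¬R(f,b) ∧ N(b))))
Drive negations inward (¬∀x A ≡ ∃x ¬A, ¬∃x A ≡ ∀x ¬A, De Morgan for ∧/∨):
  (∀d ∃e (¬N(e) ∨ ¬R(d,d))) ∧ (∀g ¬R(g,g)) ∧ (∀f ∀b (R(f,b) ∨ ¬N(b)))
Extract every quantifier outward, since the variables are now distinct and don't occur free across branches:
  ∀d ∃e ∀g ∀f ∀b ((¬N(e) ∨ ¬R(d,d)) ∧ ¬R(g,g) ∧ (R(f,b) ∨ ¬N(b)))

∀d ∃e ∀g ∀f ∀b ((¬N(e) ∨ ¬R(d,d)) ∧ ¬R(g,g) ∧ (R(f,b) ∨ ¬N(b)))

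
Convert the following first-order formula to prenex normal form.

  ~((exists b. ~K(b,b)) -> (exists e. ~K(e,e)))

exists b. forall e. (~K(b,b) & K(e,e))

Eliminate → and ↔ using ¬ and ∨.
  ~(~(exists b. ~K(b,b)) | (exists e. ~K(e,e)))
Push ¬ through the quantifiers and connectives to reach negation normal form:
  (exists b. ~K(b,b)) & (forall e. K(e,e))
Extract every quantifier outward, since the variables are now distinct and don't occur free across branches:
  exists b. forall e. (~K(b,b) & K(e,e))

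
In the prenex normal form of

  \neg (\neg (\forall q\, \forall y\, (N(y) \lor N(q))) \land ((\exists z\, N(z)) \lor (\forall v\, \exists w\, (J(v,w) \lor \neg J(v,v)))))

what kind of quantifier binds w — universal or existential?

Push ¬ through the quantifiers and connectives to reach negation normal form:
  (\forall q\, \forall y\, (N(y) \lor N(q))) \lor (\forall z\, \neg N(z)) \land (\exists v\, \forall w\, (\neg J(v,w) \land J(v,v)))
All bound variables are already distinct, so no renaming is needed.
Finally move all quantifiers to the prefix:
  \forall q\, \forall y\, \forall z\, \exists v\, \forall w\, (N(y) \lor N(q) \lor \neg N(z) \land \neg J(v,w) \land J(v,v))
The quantifier \exists w sits under an odd number of negations, so it flips to \forall w.

universal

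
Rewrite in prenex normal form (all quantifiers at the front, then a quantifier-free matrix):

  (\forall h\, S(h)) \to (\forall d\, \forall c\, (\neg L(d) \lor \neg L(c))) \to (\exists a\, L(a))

Rewrite implications/biconditionals: A → B as ¬A ∨ B.
  \neg (\forall h\, S(h)) \lor \neg (\forall d\, \forall c\, (\neg L(d) \lor \neg L(c))) \lor (\exists a\, L(a))
Push ¬ through the quantifiers and connectives to reach negation normal form:
  (\exists h\, \neg S(h)) \lor (\exists d\, \exists c\, (L(d) \land L(c))) \lor (\exists a\, L(a))
Finally move all quantifiers to the prefix:
  \exists h\, \exists d\, \exists c\, \exists a\, (\neg S(h) \lor L(d) \land L(c) \lor L(a))

\exists h\, \exists d\, \exists c\, \exists a\, (\neg S(h) \lor L(d) \land L(c) \lor L(a))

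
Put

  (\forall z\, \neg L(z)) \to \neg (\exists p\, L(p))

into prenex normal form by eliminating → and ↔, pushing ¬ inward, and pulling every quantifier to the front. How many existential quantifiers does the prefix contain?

Eliminate → and ↔ using ¬ and ∨.
  \neg (\forall z\, \neg L(z)) \lor \neg (\exists p\, L(p))
Move each ¬ inward, flipping quantifiers it crosses:
  (\exists z\, L(z)) \lor (\forall p\, \neg L(p))
All bound variables are already distinct, so no renaming is needed.
Extract every quantifier outward, since the variables are now distinct and don't occur free across branches:
  \exists z\, \forall p\, (L(z) \lor \neg L(p))
The prefix is \exists z \forall p: 1 universal, 1 existential.

1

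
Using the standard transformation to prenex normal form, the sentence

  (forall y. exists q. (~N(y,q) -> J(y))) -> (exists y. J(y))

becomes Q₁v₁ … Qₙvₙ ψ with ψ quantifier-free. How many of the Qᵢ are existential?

Rewrite implications/biconditionals: A → B as ¬A ∨ B.
  ~(forall y. exists q. (~~N(y,q) | J(y))) | (exists y. J(y))
Push ¬ through the quantifiers and connectives to reach negation normal form:
  (exists y. forall q. (~N(y,q) & ~J(y))) | (exists y. J(y))
Give each quantifier a distinct variable: y↦w1.
  (exists y. forall q. (~N(y,q) & ~J(y))) | (exists w1. J(w1))
Pull the quantifiers to the front (each side's bound variable is not free in the other side):
  exists y. forall q. exists w1. (~N(y,q) & ~J(y) | J(w1))
The prefix is exists y forall q exists w1: 1 universal, 2 existential.

2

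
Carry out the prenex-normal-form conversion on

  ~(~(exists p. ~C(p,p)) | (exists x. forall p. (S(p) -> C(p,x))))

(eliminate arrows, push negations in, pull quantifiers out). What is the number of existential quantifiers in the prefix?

Eliminate → and ↔ using ¬ and ∨.
  ~(~(exists p. ~C(p,p)) | (exists x. forall p. (~S(p) | C(p,x))))
Drive negations inward (¬∀x A ≡ ∃x ¬A, ¬∃x A ≡ ∀x ¬A, De Morgan for ∧/∨):
  (exists p. ~C(p,p)) & (forall x. exists p. (S(p) & ~C(p,x)))
Rename bound variables to avoid capture: p↦a.
  (exists p. ~C(p,p)) & (forall x. exists a. (S(a) & ~C(a,x)))
Extract every quantifier outward, since the variables are now distinct and don't occur free across branches:
  exists p. forall x. exists a. (~C(p,p) & S(a) & ~C(a,x))
The prefix is exists p forall x exists a: 1 universal, 2 existential.

2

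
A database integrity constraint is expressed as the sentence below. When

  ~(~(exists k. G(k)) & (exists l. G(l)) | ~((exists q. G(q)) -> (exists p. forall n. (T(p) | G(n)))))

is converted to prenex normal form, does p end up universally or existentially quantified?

First replace A → B with ¬A ∨ B.
  ~(~(exists k. G(k)) & (exists l. G(l)) | ~(~(exists q. G(q)) | (exists p. forall n. (T(p) | G(n)))))
Move each ¬ inward, flipping quantifiers it crosses:
  ((exists k. G(k)) | (forall l. ~G(l))) & ((forall q. ~G(q)) | (exists p. forall n. (T(p) | G(n))))
Pull the quantifiers to the front (each side's bound variable is not free in the other side):
  exists k. forall l. forall q. exists p. forall n. ((G(k) | ~G(l)) & (~G(q) | T(p) | G(n)))
The quantifier exists p sits under an even number of negations (counting the antecedent side of each →), so it remains existential.

existential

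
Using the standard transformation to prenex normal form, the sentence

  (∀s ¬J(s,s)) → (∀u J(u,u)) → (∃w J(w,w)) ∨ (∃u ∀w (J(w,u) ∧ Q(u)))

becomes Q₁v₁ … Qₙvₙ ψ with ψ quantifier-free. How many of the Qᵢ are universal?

Eliminate → and ↔ using ¬ and ∨.
  ¬(∀s ¬J(s,s)) ∨ ¬(∀u J(u,u)) ∨ (∃w J(w,w)) ∨ (∃u ∀w (J(w,u) ∧ Q(u)))
Drive negations inward (¬∀x A ≡ ∃x ¬A, ¬∃x A ≡ ∀x ¬A, De Morgan for ∧/∨):
  (∃s J(s,s)) ∨ (∃u ¬J(u,u)) ∨ (∃w J(w,w)) ∨ (∃u ∀w (J(w,u) ∧ Q(u)))
Rename bound variables to avoid capture: u↦p, w↦u1.
  (∃s J(s,s)) ∨ (∃u ¬J(u,u)) ∨ (∃w J(w,w)) ∨ (∃p ∀u1 (J(u1,p) ∧ Q(p)))
Finally move all quantifiers to the prefix:
  ∃s ∃u ∃w ∃p ∀u1 (J(s,s) ∨ ¬J(u,u) ∨ J(w,w) ∨ J(u1,p) ∧ Q(p))
The prefix is ∃s ∃u ∃w ∃p ∀u1: 1 universal, 4 existential.

1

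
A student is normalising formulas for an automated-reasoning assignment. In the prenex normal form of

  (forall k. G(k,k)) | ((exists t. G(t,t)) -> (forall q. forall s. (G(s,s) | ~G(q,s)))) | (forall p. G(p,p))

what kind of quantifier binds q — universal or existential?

universal

Rewrite implications/biconditionals: A → B as ¬A ∨ B.
  (forall k. G(k,k)) | ~(exists t. G(t,t)) | (forall q. forall s. (G(s,s) | ~G(q,s))) | (forall p. G(p,p))
Push ¬ through the quantifiers and connectives to reach negation normal form:
  (forall k. G(k,k)) | (forall t. ~G(t,t)) | (forall q. forall s. (G(s,s) | ~G(q,s))) | (forall p. G(p,p))
All bound variables are already distinct, so no renaming is needed.
Finally move all quantifiers to the prefix:
  forall k. forall t. forall q. forall s. forall p. (G(k,k) | ~G(t,t) | G(s,s) | ~G(q,s) | G(p,p))
The quantifier forall q sits under an even number of negations (counting the antecedent side of each →), so it remains universal.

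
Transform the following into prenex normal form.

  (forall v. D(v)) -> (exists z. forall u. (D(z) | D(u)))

Rewrite implications/biconditionals: A → B as ¬A ∨ B.
  ~(forall v. D(v)) | (exists z. forall u. (D(z) | D(u)))
Drive negations inward (¬∀x A ≡ ∃x ¬A, ¬∃x A ≡ ∀x ¬A, De Morgan for ∧/∨):
  (exists v. ~D(v)) | (exists z. forall u. (D(z) | D(u)))
All bound variables are already distinct, so no renaming is needed.
Pull the quantifiers to the front (each side's bound variable is not free in the other side):
  exists v. exists z. forall u. (~D(v) | D(z) | D(u))

exists v. exists z. forall u. (~D(v) | D(z) | D(u))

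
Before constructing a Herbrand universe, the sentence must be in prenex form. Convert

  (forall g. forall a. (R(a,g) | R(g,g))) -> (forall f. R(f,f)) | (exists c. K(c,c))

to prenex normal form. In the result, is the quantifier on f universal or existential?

universal

Rewrite implications/biconditionals: A → B as ¬A ∨ B.
  ~(forall g. forall a. (R(a,g) | R(g,g))) | (forall f. R(f,f)) | (exists c. K(c,c))
Drive negations inward (¬∀x A ≡ ∃x ¬A, ¬∃x A ≡ ∀x ¬A, De Morgan for ∧/∨):
  (exists g. exists a. (~R(a,g) & ~R(g,g))) | (forall f. R(f,f)) | (exists c. K(c,c))
All bound variables are already distinct, so no renaming is needed.
Extract every quantifier outward, since the variables are now distinct and don't occur free across branches:
  exists g. exists a. forall f. exists c. (~R(a,g) & ~R(g,g) | R(f,f) | K(c,c))
The quantifier forall f sits under an even number of negations (counting the antecedent side of each →), so it remains universal.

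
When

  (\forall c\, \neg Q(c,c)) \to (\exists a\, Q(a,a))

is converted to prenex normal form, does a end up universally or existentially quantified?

existential

First replace A → B with ¬A ∨ B.
  \neg (\forall c\, \neg Q(c,c)) \lor (\exists a\, Q(a,a))
Drive negations inward (¬∀x A ≡ ∃x ¬A, ¬∃x A ≡ ∀x ¬A, De Morgan for ∧/∨):
  (\exists c\, Q(c,c)) \lor (\exists a\, Q(a,a))
All bound variables are already distinct, so no renaming is needed.
Extract every quantifier outward, since the variables are now distinct and don't occur free across branches:
  \exists c\, \exists a\, (Q(c,c) \lor Q(a,a))
The quantifier \exists a sits under an even number of negations (counting the antecedent side of each →), so it remains existential.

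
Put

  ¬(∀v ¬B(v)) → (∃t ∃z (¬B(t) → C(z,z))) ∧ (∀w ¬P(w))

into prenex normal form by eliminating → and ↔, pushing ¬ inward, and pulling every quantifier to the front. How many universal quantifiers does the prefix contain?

2

Eliminate → and ↔ using ¬ and ∨.
  ¬¬(∀v ¬B(v)) ∨ (∃t ∃z (¬¬B(t) ∨ C(z,z))) ∧ (∀w ¬P(w))
Move each ¬ inward, flipping quantifiers it crosses:
  (∀v ¬B(v)) ∨ (∃t ∃z (B(t) ∨ C(z,z))) ∧ (∀w ¬P(w))
All bound variables are already distinct, so no renaming is needed.
Extract every quantifier outward, since the variables are now distinct and don't occur free across branches:
  ∀v ∃t ∃z ∀w (¬B(v) ∨ (B(t) ∨ C(z,z)) ∧ ¬P(w))
The prefix is ∀v ∃t ∃z ∀w: 2 universal, 2 existential.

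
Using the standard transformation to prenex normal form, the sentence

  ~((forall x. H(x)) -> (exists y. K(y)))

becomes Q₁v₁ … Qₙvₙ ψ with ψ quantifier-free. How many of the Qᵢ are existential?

0

First replace A → B with ¬A ∨ B.
  ~(~(forall x. H(x)) | (exists y. K(y)))
Push ¬ through the quantifiers and connectives to reach negation normal form:
  (forall x. H(x)) & (forall y. ~K(y))
All bound variables are already distinct, so no renaming is needed.
Pull the quantifiers to the front (each side's bound variable is not free in the other side):
  forall x. forall y. (H(x) & ~K(y))
The prefix is forall x forall y: 2 universal, 0 existential.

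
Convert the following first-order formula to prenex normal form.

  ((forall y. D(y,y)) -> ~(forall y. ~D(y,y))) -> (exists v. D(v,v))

Eliminate → and ↔ using ¬ and ∨.
  ~(~(forall y. D(y,y)) | ~(forall y. ~D(y,y))) | (exists v. D(v,v))
Push ¬ through the quantifiers and connectives to reach negation normal form:
  (forall y. D(y,y)) & (forall y. ~D(y,y)) | (exists v. D(v,v))
Give each quantifier a distinct variable: y↦r.
  (forall y. D(y,y)) & (forall r. ~D(r,r)) | (exists v. D(v,v))
Extract every quantifier outward, since the variables are now distinct and don't occur free across branches:
  forall y. forall r. exists v. (D(y,y) & ~D(r,r) | D(v,v))

forall y. forall r. exists v. (D(y,y) & ~D(r,r) | D(v,v))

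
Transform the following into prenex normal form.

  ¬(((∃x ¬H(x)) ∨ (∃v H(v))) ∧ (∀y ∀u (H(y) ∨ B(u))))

Move each ¬ inward, flipping quantifiers it crosses:
  (∀x H(x)) ∧ (∀v ¬H(v)) ∨ (∃y ∃u (¬H(y) ∧ ¬B(u)))
All bound variables are already distinct, so no renaming is needed.
Finally move all quantifiers to the prefix:
  ∀x ∀v ∃y ∃u (H(x) ∧ ¬H(v) ∨ ¬H(y) ∧ ¬B(u))

∀x ∀v ∃y ∃u (H(x) ∧ ¬H(v) ∨ ¬H(y) ∧ ¬B(u))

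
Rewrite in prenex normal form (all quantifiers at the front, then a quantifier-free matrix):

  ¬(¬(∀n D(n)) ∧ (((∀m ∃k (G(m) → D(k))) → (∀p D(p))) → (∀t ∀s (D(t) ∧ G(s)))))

First replace A → B with ¬A ∨ B.
  ¬(¬(∀n D(n)) ∧ (¬(¬(∀m ∃k (¬G(m) ∨ D(k))) ∨ (∀p D(p))) ∨ (∀t ∀s (D(t) ∧ G(s)))))
Push ¬ through the quantifiers and connectives to reach negation normal form:
  (∀n D(n)) ∨ ((∃m ∀k (G(m) ∧ ¬D(k))) ∨ (∀p D(p))) ∧ (∃t ∃s (¬D(t) ∨ ¬G(s)))
Pull the quantifiers to the front (each side's bound variable is not free in the other side):
  ∀n ∃m ∀k ∀p ∃t ∃s (D(n) ∨ (G(m) ∧ ¬D(k) ∨ D(p)) ∧ (¬D(t) ∨ ¬G(s)))

∀n ∃m ∀k ∀p ∃t ∃s (D(n) ∨ (G(m) ∧ ¬D(k) ∨ D(p)) ∧ (¬D(t) ∨ ¬G(s)))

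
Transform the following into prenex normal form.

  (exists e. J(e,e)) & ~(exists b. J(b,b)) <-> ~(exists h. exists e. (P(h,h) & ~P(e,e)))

forall e. exists b. forall h. forall y. exists u. exists w1. exists r. forall z. ((~J(e,e) | J(b,b) | ~P(h,h) | P(y,y)) & (P(u,u) & ~P(w1,w1) | J(r,r) & ~J(z,z)))

First replace A → B with ¬A ∨ B; A ↔ B as (¬A ∨ B) ∧ (¬B ∨ A).
  (~((exists e. J(e,e)) & ~(exists b. J(b,b))) | ~(exists h. exists e. (P(h,h) & ~P(e,e)))) & (~~(exists h. exists e. (P(h,h) & ~P(e,e))) | (exists e. J(e,e)) & ~(exists b. J(b,b)))
Push ¬ through the quantifiers and connectives to reach negation normal form:
  ((forall e. ~J(e,e)) | (exists b. J(b,b)) | (forall h. forall e. (~P(h,h) | P(e,e)))) & ((exists h. exists e. (P(h,h) & ~P(e,e))) | (exists e. J(e,e)) & (forall b. ~J(b,b)))
Give each quantifier a distinct variable: e↦y, h↦u, e↦w1, e↦r, b↦z.
  ((forall e. ~J(e,e)) | (exists b. J(b,b)) | (forall h. forall y. (~P(h,h) | P(y,y)))) & ((exists u. exists w1. (P(u,u) & ~P(w1,w1))) | (exists r. J(r,r)) & (forall z. ~J(z,z)))
Pull the quantifiers to the front (each side's bound variable is not free in the other side):
  forall e. exists b. forall h. forall y. exists u. exists w1. exists r. forall z. ((~J(e,e) | J(b,b) | ~P(h,h) | P(y,y)) & (P(u,u) & ~P(w1,w1) | J(r,r) & ~J(z,z)))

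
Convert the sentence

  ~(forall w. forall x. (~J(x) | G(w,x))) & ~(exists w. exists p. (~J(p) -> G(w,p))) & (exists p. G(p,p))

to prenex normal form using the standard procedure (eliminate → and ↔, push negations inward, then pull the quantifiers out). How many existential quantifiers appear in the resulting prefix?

3

Eliminate → and ↔ using ¬ and ∨.
  ~(forall w. forall x. (~J(x) | G(w,x))) & ~(exists w. exists p. (~~J(p) | G(w,p))) & (exists p. G(p,p))
Move each ¬ inward, flipping quantifiers it crosses:
  (exists w. exists x. (J(x) & ~G(w,x))) & (forall w. forall p. (~J(p) & ~G(w,p))) & (exists p. G(p,p))
Standardize variables apart so no two quantifiers bind the same name: w↦v, p↦b.
  (exists w. exists x. (J(x) & ~G(w,x))) & (forall v. forall p. (~J(p) & ~G(v,p))) & (exists b. G(b,b))
Finally move all quantifiers to the prefix:
  exists w. exists x. forall v. forall p. exists b. (J(x) & ~G(w,x) & ~J(p) & ~G(v,p) & G(b,b))
The prefix is exists w exists x forall v forall p exists b: 2 universal, 3 existential.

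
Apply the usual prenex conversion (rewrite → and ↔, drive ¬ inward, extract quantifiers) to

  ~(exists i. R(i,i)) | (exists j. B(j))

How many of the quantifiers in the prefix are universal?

1

Move each ¬ inward, flipping quantifiers it crosses:
  (forall i. ~R(i,i)) | (exists j. B(j))
All bound variables are already distinct, so no renaming is needed.
Pull the quantifiers to the front (each side's bound variable is not free in the other side):
  forall i. exists j. (~R(i,i) | B(j))
The prefix is forall i exists j: 1 universal, 1 existential.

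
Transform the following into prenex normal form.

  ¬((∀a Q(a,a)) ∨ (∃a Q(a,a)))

Push ¬ through the quantifiers and connectives to reach negation normal form:
  (∃a ¬Q(a,a)) ∧ (∀a ¬Q(a,a))
Standardize variables apart so no two quantifiers bind the same name: a↦z1.
  (∃a ¬Q(a,a)) ∧ (∀z1 ¬Q(z1,z1))
Finally move all quantifiers to the prefix:
  ∃a ∀z1 (¬Q(a,a) ∧ ¬Q(z1,z1))

∃a ∀z1 (¬Q(a,a) ∧ ¬Q(z1,z1))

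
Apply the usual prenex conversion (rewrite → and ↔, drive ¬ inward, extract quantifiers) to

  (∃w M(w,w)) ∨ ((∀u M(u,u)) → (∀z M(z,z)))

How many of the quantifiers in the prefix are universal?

1

Eliminate → and ↔ using ¬ and ∨.
  (∃w M(w,w)) ∨ ¬(∀u M(u,u)) ∨ (∀z M(z,z))
Drive negations inward (¬∀x A ≡ ∃x ¬A, ¬∃x A ≡ ∀x ¬A, De Morgan for ∧/∨):
  (∃w M(w,w)) ∨ (∃u ¬M(u,u)) ∨ (∀z M(z,z))
All bound variables are already distinct, so no renaming is needed.
Pull the quantifiers to the front (each side's bound variable is not free in the other side):
  ∃w ∃u ∀z (M(w,w) ∨ ¬M(u,u) ∨ M(z,z))
The prefix is ∃w ∃u ∀z: 1 universal, 2 existential.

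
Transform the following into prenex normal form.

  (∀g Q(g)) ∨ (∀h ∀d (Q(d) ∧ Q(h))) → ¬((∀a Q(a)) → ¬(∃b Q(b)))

∃g ∃h ∃d ∀a ∃b (¬Q(g) ∧ (¬Q(d) ∨ ¬Q(h)) ∨ Q(a) ∧ Q(b))

First replace A → B with ¬A ∨ B.
  ¬((∀g Q(g)) ∨ (∀h ∀d (Q(d) ∧ Q(h)))) ∨ ¬(¬(∀a Q(a)) ∨ ¬(∃b Q(b)))
Drive negations inward (¬∀x A ≡ ∃x ¬A, ¬∃x A ≡ ∀x ¬A, De Morgan for ∧/∨):
  (∃g ¬Q(g)) ∧ (∃h ∃d (¬Q(d) ∨ ¬Q(h))) ∨ (∀a Q(a)) ∧ (∃b Q(b))
All bound variables are already distinct, so no renaming is needed.
Finally move all quantifiers to the prefix:
  ∃g ∃h ∃d ∀a ∃b (¬Q(g) ∧ (¬Q(d) ∨ ¬Q(h)) ∨ Q(a) ∧ Q(b))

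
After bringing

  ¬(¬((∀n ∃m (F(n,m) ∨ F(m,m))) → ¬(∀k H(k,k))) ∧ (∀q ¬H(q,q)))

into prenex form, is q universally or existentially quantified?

existential

First replace A → B with ¬A ∨ B.
  ¬(¬(¬(∀n ∃m (F(n,m) ∨ F(m,m))) ∨ ¬(∀k H(k,k))) ∧ (∀q ¬H(q,q)))
Move each ¬ inward, flipping quantifiers it crosses:
  (∃n ∀m (¬F(n,m) ∧ ¬F(m,m))) ∨ (∃k ¬H(k,k)) ∨ (∃q H(q,q))
All bound variables are already distinct, so no renaming is needed.
Finally move all quantifiers to the prefix:
  ∃n ∀m ∃k ∃q (¬F(n,m) ∧ ¬F(m,m) ∨ ¬H(k,k) ∨ H(q,q))
The quantifier ∀q sits under an odd number of negations (counting the antecedent side of each →), so it flips to ∃q.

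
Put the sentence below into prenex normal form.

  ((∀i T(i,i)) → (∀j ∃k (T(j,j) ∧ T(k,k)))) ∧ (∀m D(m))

Eliminate → and ↔ using ¬ and ∨.
  (¬(∀i T(i,i)) ∨ (∀j ∃k (T(j,j) ∧ T(k,k)))) ∧ (∀m D(m))
Move each ¬ inward, flipping quantifiers it crosses:
  ((∃i ¬T(i,i)) ∨ (∀j ∃k (T(j,j) ∧ T(k,k)))) ∧ (∀m D(m))
All bound variables are already distinct, so no renaming is needed.
Pull the quantifiers to the front (each side's bound variable is not free in the other side):
  ∃i ∀j ∃k ∀m ((¬T(i,i) ∨ T(j,j) ∧ T(k,k)) ∧ D(m))

∃i ∀j ∃k ∀m ((¬T(i,i) ∨ T(j,j) ∧ T(k,k)) ∧ D(m))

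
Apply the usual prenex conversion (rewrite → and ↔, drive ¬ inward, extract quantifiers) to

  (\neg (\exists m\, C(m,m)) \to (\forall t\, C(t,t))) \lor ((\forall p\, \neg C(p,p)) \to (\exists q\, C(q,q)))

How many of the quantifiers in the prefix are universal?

1

Rewrite implications/biconditionals: A → B as ¬A ∨ B.
  \neg \neg (\exists m\, C(m,m)) \lor (\forall t\, C(t,t)) \lor \neg (\forall p\, \neg C(p,p)) \lor (\exists q\, C(q,q))
Move each ¬ inward, flipping quantifiers it crosses:
  (\exists m\, C(m,m)) \lor (\forall t\, C(t,t)) \lor (\exists p\, C(p,p)) \lor (\exists q\, C(q,q))
All bound variables are already distinct, so no renaming is needed.
Extract every quantifier outward, since the variables are now distinct and don't occur free across branches:
  \exists m\, \forall t\, \exists p\, \exists q\, (C(m,m) \lor C(t,t) \lor C(p,p) \lor C(q,q))
The prefix is \exists m \forall t \exists p \exists q: 1 universal, 3 existential.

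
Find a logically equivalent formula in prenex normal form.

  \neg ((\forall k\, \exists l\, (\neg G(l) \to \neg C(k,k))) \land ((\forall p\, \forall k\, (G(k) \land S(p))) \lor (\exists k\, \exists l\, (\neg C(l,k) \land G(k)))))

Eliminate → and ↔ using ¬ and ∨.
  \neg ((\forall k\, \exists l\, (\neg \neg G(l) \lor \neg C(k,k))) \land ((\forall p\, \forall k\, (G(k) \land S(p))) \lor (\exists k\, \exists l\, (\neg C(l,k) \land G(k)))))
Move each ¬ inward, flipping quantifiers it crosses:
  (\exists k\, \forall l\, (\neg G(l) \land C(k,k))) \lor (\exists p\, \exists k\, (\neg G(k) \lor \neg S(p))) \land (\forall k\, \forall l\, (C(l,k) \lor \neg G(k)))
Rename bound variables to avoid capture: k↦x, k↦v, l↦v1.
  (\exists k\, \forall l\, (\neg G(l) \land C(k,k))) \lor (\exists p\, \exists x\, (\neg G(x) \lor \neg S(p))) \land (\forall v\, \forall v1\, (C(v1,v) \lor \neg G(v)))
Finally move all quantifiers to the prefix:
  \exists k\, \forall l\, \exists p\, \exists x\, \forall v\, \forall v1\, (\neg G(l) \land C(k,k) \lor (\neg G(x) \lor \neg S(p)) \land (C(v1,v) \lor \neg G(v)))

\exists k\, \forall l\, \exists p\, \exists x\, \forall v\, \forall v1\, (\neg G(l) \land C(k,k) \lor (\neg G(x) \lor \neg S(p)) \land (C(v1,v) \lor \neg G(v)))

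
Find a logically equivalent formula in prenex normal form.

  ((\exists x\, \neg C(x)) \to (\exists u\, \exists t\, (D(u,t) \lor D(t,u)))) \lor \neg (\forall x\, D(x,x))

\forall x\, \exists u\, \exists t\, \exists x1\, (C(x) \lor D(u,t) \lor D(t,u) \lor \neg D(x1,x1))

Rewrite implications/biconditionals: A → B as ¬A ∨ B.
  \neg (\exists x\, \neg C(x)) \lor (\exists u\, \exists t\, (D(u,t) \lor D(t,u))) \lor \neg (\forall x\, D(x,x))
Move each ¬ inward, flipping quantifiers it crosses:
  (\forall x\, C(x)) \lor (\exists u\, \exists t\, (D(u,t) \lor D(t,u))) \lor (\exists x\, \neg D(x,x))
Rename bound variables to avoid capture: x↦x1.
  (\forall x\, C(x)) \lor (\exists u\, \exists t\, (D(u,t) \lor D(t,u))) \lor (\exists x1\, \neg D(x1,x1))
Extract every quantifier outward, since the variables are now distinct and don't occur free across branches:
  \forall x\, \exists u\, \exists t\, \exists x1\, (C(x) \lor D(u,t) \lor D(t,u) \lor \neg D(x1,x1))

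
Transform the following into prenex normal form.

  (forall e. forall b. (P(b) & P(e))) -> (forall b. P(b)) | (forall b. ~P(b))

Rewrite implications/biconditionals: A → B as ¬A ∨ B.
  ~(forall e. forall b. (P(b) & P(e))) | (forall b. P(b)) | (forall b. ~P(b))
Move each ¬ inward, flipping quantifiers it crosses:
  (exists e. exists b. (~P(b) | ~P(e))) | (forall b. P(b)) | (forall b. ~P(b))
Standardize variables apart so no two quantifiers bind the same name: b↦y1, b↦y.
  (exists e. exists b. (~P(b) | ~P(e))) | (forall y1. P(y1)) | (forall y. ~P(y))
Finally move all quantifiers to the prefix:
  exists e. exists b. forall y1. forall y. (~P(b) | ~P(e) | P(y1) | ~P(y))

exists e. exists b. forall y1. forall y. (~P(b) | ~P(e) | P(y1) | ~P(y))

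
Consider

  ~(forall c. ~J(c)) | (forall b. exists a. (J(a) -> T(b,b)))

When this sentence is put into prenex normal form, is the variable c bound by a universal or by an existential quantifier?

Eliminate → and ↔ using ¬ and ∨.
  ~(forall c. ~J(c)) | (forall b. exists a. (~J(a) | T(b,b)))
Move each ¬ inward, flipping quantifiers it crosses:
  (exists c. J(c)) | (forall b. exists a. (~J(a) | T(b,b)))
All bound variables are already distinct, so no renaming is needed.
Pull the quantifiers to the front (each side's bound variable is not free in the other side):
  exists c. forall b. exists a. (J(c) | ~J(a) | T(b,b))
The quantifier forall c sits under an odd number of negations (counting the antecedent side of each →), so it flips to exists c.

existential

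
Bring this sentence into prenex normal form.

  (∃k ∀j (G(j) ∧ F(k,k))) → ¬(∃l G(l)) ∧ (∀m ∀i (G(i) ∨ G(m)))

Eliminate → and ↔ using ¬ and ∨.
  ¬(∃k ∀j (G(j) ∧ F(k,k))) ∨ ¬(∃l G(l)) ∧ (∀m ∀i (G(i) ∨ G(m)))
Push ¬ through the quantifiers and connectives to reach negation normal form:
  (∀k ∃j (¬G(j) ∨ ¬F(k,k))) ∨ (∀l ¬G(l)) ∧ (∀m ∀i (G(i) ∨ G(m)))
Extract every quantifier outward, since the variables are now distinct and don't occur free across branches:
  ∀k ∃j ∀l ∀m ∀i (¬G(j) ∨ ¬F(k,k) ∨ ¬G(l) ∧ (G(i) ∨ G(m)))

∀k ∃j ∀l ∀m ∀i (¬G(j) ∨ ¬F(k,k) ∨ ¬G(l) ∧ (G(i) ∨ G(m)))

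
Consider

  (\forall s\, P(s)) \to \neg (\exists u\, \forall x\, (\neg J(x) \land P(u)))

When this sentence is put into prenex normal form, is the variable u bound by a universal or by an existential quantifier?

Rewrite implications/biconditionals: A → B as ¬A ∨ B.
  \neg (\forall s\, P(s)) \lor \neg (\exists u\, \forall x\, (\neg J(x) \land P(u)))
Drive negations inward (¬∀x A ≡ ∃x ¬A, ¬∃x A ≡ ∀x ¬A, De Morgan for ∧/∨):
  (\exists s\, \neg P(s)) \lor (\forall u\, \exists x\, (J(x) \lor \neg P(u)))
All bound variables are already distinct, so no renaming is needed.
Finally move all quantifiers to the prefix:
  \exists s\, \forall u\, \exists x\, (\neg P(s) \lor J(x) \lor \neg P(u))
The quantifier \exists u sits under an odd number of negations (counting the antecedent side of each →), so it flips to \forall u.

universal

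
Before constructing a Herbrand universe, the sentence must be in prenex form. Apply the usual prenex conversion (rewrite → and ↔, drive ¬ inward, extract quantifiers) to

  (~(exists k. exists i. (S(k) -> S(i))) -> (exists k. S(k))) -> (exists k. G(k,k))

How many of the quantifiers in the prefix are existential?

Eliminate → and ↔ using ¬ and ∨.
  ~(~~(exists k. exists i. (~S(k) | S(i))) | (exists k. S(k))) | (exists k. G(k,k))
Push ¬ through the quantifiers and connectives to reach negation normal form:
  (forall k. forall i. (S(k) & ~S(i))) & (forall k. ~S(k)) | (exists k. G(k,k))
Rename bound variables to avoid capture: k↦z1, k↦w.
  (forall k. forall i. (S(k) & ~S(i))) & (forall z1. ~S(z1)) | (exists w. G(w,w))
Pull the quantifiers to the front (each side's bound variable is not free in the other side):
  forall k. forall i. forall z1. exists w. (S(k) & ~S(i) & ~S(z1) | G(w,w))
The prefix is forall k forall i forall z1 exists w: 3 universal, 1 existential.

1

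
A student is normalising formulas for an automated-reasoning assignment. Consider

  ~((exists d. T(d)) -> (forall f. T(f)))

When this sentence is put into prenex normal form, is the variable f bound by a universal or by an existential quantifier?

Rewrite implications/biconditionals: A → B as ¬A ∨ B.
  ~(~(exists d. T(d)) | (forall f. T(f)))
Push ¬ through the quantifiers and connectives to reach negation normal form:
  (exists d. T(d)) & (exists f. ~T(f))
All bound variables are already distinct, so no renaming is needed.
Extract every quantifier outward, since the variables are now distinct and don't occur free across branches:
  exists d. exists f. (T(d) & ~T(f))
The quantifier forall f sits under an odd number of negations (counting the antecedent side of each →), so it flips to exists f.

existential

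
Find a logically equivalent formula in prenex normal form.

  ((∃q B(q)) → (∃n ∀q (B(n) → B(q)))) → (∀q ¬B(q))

First replace A → B with ¬A ∨ B.
  ¬(¬(∃q B(q)) ∨ (∃n ∀q (¬B(n) ∨ B(q)))) ∨ (∀q ¬B(q))
Move each ¬ inward, flipping quantifiers it crosses:
  (∃q B(q)) ∧ (∀n ∃q (B(n) ∧ ¬B(q))) ∨ (∀q ¬B(q))
Standardize variables apart so no two quantifiers bind the same name: q↦t, q↦v.
  (∃q B(q)) ∧ (∀n ∃t (B(n) ∧ ¬B(t))) ∨ (∀v ¬B(v))
Pull the quantifiers to the front (each side's bound variable is not free in the other side):
  ∃q ∀n ∃t ∀v (B(q) ∧ B(n) ∧ ¬B(t) ∨ ¬B(v))

∃q ∀n ∃t ∀v (B(q) ∧ B(n) ∧ ¬B(t) ∨ ¬B(v))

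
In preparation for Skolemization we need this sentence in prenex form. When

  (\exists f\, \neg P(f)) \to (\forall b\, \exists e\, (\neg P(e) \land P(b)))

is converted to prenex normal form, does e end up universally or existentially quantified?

Rewrite implications/biconditionals: A → B as ¬A ∨ B.
  \neg (\exists f\, \neg P(f)) \lor (\forall b\, \exists e\, (\neg P(e) \land P(b)))
Drive negations inward (¬∀x A ≡ ∃x ¬A, ¬∃x A ≡ ∀x ¬A, De Morgan for ∧/∨):
  (\forall f\, P(f)) \lor (\forall b\, \exists e\, (\neg P(e) \land P(b)))
All bound variables are already distinct, so no renaming is needed.
Extract every quantifier outward, since the variables are now distinct and don't occur free across branches:
  \forall f\, \forall b\, \exists e\, (P(f) \lor \neg P(e) \land P(b))
The quantifier \exists e sits under an even number of negations (counting the antecedent side of each →), so it remains existential.

existential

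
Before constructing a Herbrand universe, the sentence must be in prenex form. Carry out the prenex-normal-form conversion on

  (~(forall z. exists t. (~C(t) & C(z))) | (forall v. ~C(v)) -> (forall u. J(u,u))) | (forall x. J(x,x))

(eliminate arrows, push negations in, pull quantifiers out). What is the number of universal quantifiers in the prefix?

First replace A → B with ¬A ∨ B.
  ~(~(forall z. exists t. (~C(t) & C(z))) | (forall v. ~C(v))) | (forall u. J(u,u)) | (forall x. J(x,x))
Push ¬ through the quantifiers and connectives to reach negation normal form:
  (forall z. exists t. (~C(t) & C(z))) & (exists v. C(v)) | (forall u. J(u,u)) | (forall x. J(x,x))
Finally move all quantifiers to the prefix:
  forall z. exists t. exists v. forall u. forall x. (~C(t) & C(z) & C(v) | J(u,u) | J(x,x))
The prefix is forall z exists t exists v forall u forall x: 3 universal, 2 existential.

3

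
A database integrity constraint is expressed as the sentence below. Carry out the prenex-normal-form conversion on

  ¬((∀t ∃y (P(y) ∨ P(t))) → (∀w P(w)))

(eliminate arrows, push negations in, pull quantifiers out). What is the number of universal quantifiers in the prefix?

1

First replace A → B with ¬A ∨ B.
  ¬(¬(∀t ∃y (P(y) ∨ P(t))) ∨ (∀w P(w)))
Move each ¬ inward, flipping quantifiers it crosses:
  (∀t ∃y (P(y) ∨ P(t))) ∧ (∃w ¬P(w))
Pull the quantifiers to the front (each side's bound variable is not free in the other side):
  ∀t ∃y ∃w ((P(y) ∨ P(t)) ∧ ¬P(w))
The prefix is ∀t ∃y ∃w: 1 universal, 2 existential.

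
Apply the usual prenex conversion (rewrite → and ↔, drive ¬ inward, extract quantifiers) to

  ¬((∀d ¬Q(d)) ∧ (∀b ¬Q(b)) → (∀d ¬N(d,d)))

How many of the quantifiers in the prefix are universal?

Rewrite implications/biconditionals: A → B as ¬A ∨ B.
  ¬(¬((∀d ¬Q(d)) ∧ (∀b ¬Q(b))) ∨ (∀d ¬N(d,d)))
Move each ¬ inward, flipping quantifiers it crosses:
  (∀d ¬Q(d)) ∧ (∀b ¬Q(b)) ∧ (∃d N(d,d))
Rename bound variables to avoid capture: d↦t.
  (∀d ¬Q(d)) ∧ (∀b ¬Q(b)) ∧ (∃t N(t,t))
Extract every quantifier outward, since the variables are now distinct and don't occur free across branches:
  ∀d ∀b ∃t (¬Q(d) ∧ ¬Q(b) ∧ N(t,t))
The prefix is ∀d ∀b ∃t: 2 universal, 1 existential.

2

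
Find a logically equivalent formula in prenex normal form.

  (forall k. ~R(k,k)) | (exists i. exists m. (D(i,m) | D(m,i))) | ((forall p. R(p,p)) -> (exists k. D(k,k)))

forall k. exists i. exists m. exists p. exists t. (~R(k,k) | D(i,m) | D(m,i) | ~R(p,p) | D(t,t))

Rewrite implications/biconditionals: A → B as ¬A ∨ B.
  (forall k. ~R(k,k)) | (exists i. exists m. (D(i,m) | D(m,i))) | ~(forall p. R(p,p)) | (exists k. D(k,k))
Push ¬ through the quantifiers and connectives to reach negation normal form:
  (forall k. ~R(k,k)) | (exists i. exists m. (D(i,m) | D(m,i))) | (exists p. ~R(p,p)) | (exists k. D(k,k))
Rename bound variables to avoid capture: k↦t.
  (forall k. ~R(k,k)) | (exists i. exists m. (D(i,m) | D(m,i))) | (exists p. ~R(p,p)) | (exists t. D(t,t))
Pull the quantifiers to the front (each side's bound variable is not free in the other side):
  forall k. exists i. exists m. exists p. exists t. (~R(k,k) | D(i,m) | D(m,i) | ~R(p,p) | D(t,t))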